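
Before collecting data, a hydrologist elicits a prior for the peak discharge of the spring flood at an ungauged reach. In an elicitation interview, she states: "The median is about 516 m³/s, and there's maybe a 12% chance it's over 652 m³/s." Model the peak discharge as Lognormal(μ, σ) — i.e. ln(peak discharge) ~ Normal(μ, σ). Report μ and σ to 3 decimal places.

μ ≈ 6.246, σ ≈ 0.199

If T ~ Lognormal(μ,σ) then ln T ~ Normal(μ,σ), so the p-quantile of ln T is μ + z_p·σ.
ln(516) = 6.246 and ln(652) = 6.48; z_{0.5} = 0, z_{0.88} = 1.175.
σ = (6.48 − 6.246)/(1.175 − (0)) = 0.199.
μ = 6.246 − (0)·0.199 = 6.246.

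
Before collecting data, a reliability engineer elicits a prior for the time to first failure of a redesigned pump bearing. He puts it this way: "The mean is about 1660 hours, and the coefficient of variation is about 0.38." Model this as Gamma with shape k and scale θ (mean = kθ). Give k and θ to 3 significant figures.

For Gamma(k, scale θ): mean = kθ, variance = kθ², so CV = 1/√k.
CV = 0.38, hence k = 1/CV² = 6.93.
Then θ = mean/k = 1660/6.93 = 240.

k ≈ 6.93, θ ≈ 240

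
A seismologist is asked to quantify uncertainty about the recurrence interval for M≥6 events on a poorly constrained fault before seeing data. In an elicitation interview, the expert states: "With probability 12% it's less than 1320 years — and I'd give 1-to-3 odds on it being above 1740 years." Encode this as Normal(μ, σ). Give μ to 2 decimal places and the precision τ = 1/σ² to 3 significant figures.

For Normal(μ,σ), the p-quantile is μ + z_p·σ. Here z_{0.12} = -1.175, z_{0.75} = 0.6745.
So 1320 = μ − 1.175σ and 1740 = μ + 0.6745σ.
Subtracting: σ = (1740 − 1320)/(0.6745 − (-1.175)) = 227.09.
Then μ = 1320 − (-1.175)·227.09 = 1586.83.
Precision τ = 1/σ² = 1/227.1² = 1.94e-05.

μ = 1586.83, τ = 1.94e-05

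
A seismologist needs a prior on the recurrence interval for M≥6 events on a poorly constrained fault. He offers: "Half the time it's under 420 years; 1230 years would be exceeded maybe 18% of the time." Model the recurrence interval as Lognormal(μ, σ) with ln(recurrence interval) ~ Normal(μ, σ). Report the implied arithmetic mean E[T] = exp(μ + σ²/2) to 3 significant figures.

If T ~ Lognormal(μ,σ) then ln T ~ Normal(μ,σ), so the p-quantile of ln T is μ + z_p·σ.
ln(420) = 6.04 and ln(1230) = 7.115; z_{0.5} = 0, z_{0.82} = 0.9154.
σ = (7.115 − 6.04)/(0.9154 − (0)) = 1.174.
μ = 6.04 − (0)·1.174 = 6.040.
E[T] = exp(μ + σ²/2) = exp(6.040 + 0.6890) = 837 years.

E[T] ≈ 837 years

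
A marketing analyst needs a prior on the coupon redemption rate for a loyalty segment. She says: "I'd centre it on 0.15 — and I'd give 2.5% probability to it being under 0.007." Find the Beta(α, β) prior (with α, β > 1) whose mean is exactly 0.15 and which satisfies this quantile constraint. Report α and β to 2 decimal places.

α ≈ 1.17, β ≈ 6.65

With mean 0.15 fixed, write α = 0.15s, β = 0.85s where s = α+β.
Need P(θ < 0.007) = 0.025 under Beta(0.15s, 0.85s). Normal approximation: (q−m)/√(m(1−m)/s) ≈ z_{0.025} = -1.96, so s ≈ 0.15·0.85·(-1.96)²/(0.007−0.15)² = 24.0.
At s = 24.0: P(θ<0.007) ≈ 0.000. Adjusting to match 0.025 gives s ≈ 7.82.
So α = 0.15·7.82 ≈ 1.17, β = 0.85·7.82 ≈ 6.65.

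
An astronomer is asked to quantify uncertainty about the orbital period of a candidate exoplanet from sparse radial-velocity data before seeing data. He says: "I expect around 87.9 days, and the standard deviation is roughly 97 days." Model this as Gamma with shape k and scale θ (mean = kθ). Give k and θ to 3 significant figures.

k ≈ 0.821, θ ≈ 107

For Gamma(k, scale θ): mean = kθ, variance = kθ², so CV = 1/√k.
CV = SD/mean = 97/87.9 = 1.104, hence k = 1/CV² = 0.821.
Then θ = mean/k = 87.9/0.821 = 107.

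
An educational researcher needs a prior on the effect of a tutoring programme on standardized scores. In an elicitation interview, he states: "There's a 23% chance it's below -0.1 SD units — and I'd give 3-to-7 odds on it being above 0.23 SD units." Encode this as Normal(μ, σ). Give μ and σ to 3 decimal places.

For Normal(μ,σ), the p-quantile is μ + z_p·σ. Here z_{0.23} = -0.7388, z_{0.7} = 0.5244.
So -0.1 = μ − 0.7388σ and 0.23 = μ + 0.5244σ.
Subtracting: σ = (0.23 − -0.1)/(0.5244 − (-0.7388)) = 0.261.
Then μ = -0.1 − (-0.7388)·0.261 = 0.093.

μ = 0.093, σ = 0.261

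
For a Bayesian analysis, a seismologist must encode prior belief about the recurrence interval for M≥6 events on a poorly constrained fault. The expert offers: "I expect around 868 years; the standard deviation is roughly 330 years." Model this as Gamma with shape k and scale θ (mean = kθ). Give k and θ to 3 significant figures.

k ≈ 6.92, θ ≈ 125

For Gamma(k, scale θ): mean = kθ, variance = kθ², so CV = 1/√k.
CV = SD/mean = 330/868 = 0.3802, hence k = 1/CV² = 6.92.
Then θ = mean/k = 868/6.92 = 125.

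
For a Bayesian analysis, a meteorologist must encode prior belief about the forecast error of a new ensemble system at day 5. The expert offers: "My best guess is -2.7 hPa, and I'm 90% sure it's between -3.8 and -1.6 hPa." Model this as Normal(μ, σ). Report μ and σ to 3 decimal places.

μ = -2.700, σ = 0.669

A symmetric 90% interval runs μ ± z·σ with z = 1.645.
Half-width = 1.1, so σ = 1.1/1.645 = 0.669.
μ is the stated best guess, -2.700.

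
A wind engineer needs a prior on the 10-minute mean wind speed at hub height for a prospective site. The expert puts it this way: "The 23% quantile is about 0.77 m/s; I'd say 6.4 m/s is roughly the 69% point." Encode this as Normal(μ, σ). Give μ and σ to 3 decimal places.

μ = 4.139, σ = 4.560

For Normal(μ,σ), the p-quantile is μ + z_p·σ. Here z_{0.23} = -0.7388, z_{0.69} = 0.4959.
So 0.77 = μ − 0.7388σ and 6.4 = μ + 0.4959σ.
Subtracting: σ = (6.4 − 0.77)/(0.4959 − (-0.7388)) = 4.560.
Then μ = 0.77 − (-0.7388)·4.560 = 4.139.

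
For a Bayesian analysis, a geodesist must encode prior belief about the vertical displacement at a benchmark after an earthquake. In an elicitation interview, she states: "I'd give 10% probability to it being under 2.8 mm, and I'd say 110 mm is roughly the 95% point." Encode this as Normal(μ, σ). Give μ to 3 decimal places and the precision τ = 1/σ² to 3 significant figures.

The p-quantile of Normal(μ,σ) is μ + z_p·σ, with z_{0.1} = -1.282 and z_{0.95} = 1.645.
Eliminate σ: μ = (z₂·x₁ − z₁·x₂)/(z₂ − z₁) = (1.645·2.8 − (-1.282)·110)/2.926 = 49.746.
Then σ = (x₂ − x₁)/(z₂ − z₁) = (110 − 2.8)/2.926 = 36.632.
Precision τ = 1/σ² = 1/36.63² = 0.000745.

μ = 49.746, τ = 0.000745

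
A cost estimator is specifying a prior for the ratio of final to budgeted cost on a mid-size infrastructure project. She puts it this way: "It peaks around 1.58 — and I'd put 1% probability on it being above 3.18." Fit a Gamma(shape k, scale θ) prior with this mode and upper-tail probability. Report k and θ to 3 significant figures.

Gamma(k,θ) with k>1 has mode (k−1)θ, so θ = 1.58/(k−1).
Need P(X < 3.18) = 0.99 with θ tied to k this way. Start at k = 2, θ = 1.58: P(X<3.18) ≈ 0.597.
Too low — raise k to concentrate. Iterating converges to k ≈ 11.
Then θ = 1.58/(11−1) ≈ 0.158.

k ≈ 11, θ ≈ 0.158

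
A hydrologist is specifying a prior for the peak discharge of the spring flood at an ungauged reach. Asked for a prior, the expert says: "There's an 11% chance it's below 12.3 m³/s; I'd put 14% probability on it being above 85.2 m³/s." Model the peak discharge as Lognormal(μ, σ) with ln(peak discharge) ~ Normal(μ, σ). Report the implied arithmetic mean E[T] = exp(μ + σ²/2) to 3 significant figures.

If T ~ Lognormal(μ,σ) then ln T ~ Normal(μ,σ), so the p-quantile of ln T is μ + z_p·σ.
ln(12.3) = 2.51 and ln(85.2) = 4.445; z_{0.11} = -1.227, z_{0.86} = 1.08.
σ = (4.445 − 2.51)/(1.08 − (-1.227)) = 0.839.
μ = 2.51 − (-1.227)·0.839 = 3.539.
E[T] = exp(μ + σ²/2) = exp(3.539 + 0.3519) = 48.9 m³/s.

E[T] ≈ 48.9 m³/s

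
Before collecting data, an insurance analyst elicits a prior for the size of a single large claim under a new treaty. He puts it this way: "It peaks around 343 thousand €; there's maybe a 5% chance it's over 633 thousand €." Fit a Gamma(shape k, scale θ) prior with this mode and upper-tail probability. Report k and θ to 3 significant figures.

Gamma(k,θ) with k>1 has mode (k−1)θ, so θ = 343/(k−1).
Need P(X < 633) = 0.95 with θ tied to k this way. Start at k = 2, θ = 343: P(X<633) ≈ 0.551.
Too low — raise k to concentrate. Iterating converges to k ≈ 8.41.
Then θ = 343/(8.41−1) ≈ 46.3.

k ≈ 8.41, θ ≈ 46.3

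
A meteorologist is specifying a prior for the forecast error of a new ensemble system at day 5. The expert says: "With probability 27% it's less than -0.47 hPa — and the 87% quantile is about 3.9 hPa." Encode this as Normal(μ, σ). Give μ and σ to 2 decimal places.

μ = 1.07, σ = 2.51

The p-quantile of Normal(μ,σ) is μ + z_p·σ, with z_{0.27} = -0.6128 and z_{0.87} = 1.126.
Eliminate σ: μ = (z₂·x₁ − z₁·x₂)/(z₂ − z₁) = (1.126·-0.47 − (-0.6128)·3.9)/1.739 = 1.07.
Then σ = (x₂ − x₁)/(z₂ − z₁) = (3.9 − -0.47)/1.739 = 2.51.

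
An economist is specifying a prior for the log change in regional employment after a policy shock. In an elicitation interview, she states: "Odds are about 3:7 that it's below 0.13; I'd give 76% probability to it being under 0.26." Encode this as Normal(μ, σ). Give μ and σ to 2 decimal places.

For Normal(μ,σ), the p-quantile is μ + z_p·σ. Here z_{0.3} = -0.5244, z_{0.76} = 0.7063.
So 0.13 = μ − 0.5244σ and 0.26 = μ + 0.7063σ.
Subtracting: σ = (0.26 − 0.13)/(0.7063 − (-0.5244)) = 0.11.
Then μ = 0.13 − (-0.5244)·0.11 = 0.19.

μ = 0.19, σ = 0.11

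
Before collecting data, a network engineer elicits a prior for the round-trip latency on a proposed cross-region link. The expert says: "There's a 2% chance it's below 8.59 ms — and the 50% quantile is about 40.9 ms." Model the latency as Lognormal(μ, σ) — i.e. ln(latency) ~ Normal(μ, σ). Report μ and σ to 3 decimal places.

μ ≈ 3.711, σ ≈ 0.760

If T ~ Lognormal(μ,σ) then ln T ~ Normal(μ,σ), so the p-quantile of ln T is μ + z_p·σ.
ln(8.59) = 2.151 and ln(40.9) = 3.711; z_{0.02} = -2.054, z_{0.5} = 0.
σ = (3.711 − 2.151)/(0 − (-2.054)) = 0.760.
μ = 2.151 − (-2.054)·0.760 = 3.711.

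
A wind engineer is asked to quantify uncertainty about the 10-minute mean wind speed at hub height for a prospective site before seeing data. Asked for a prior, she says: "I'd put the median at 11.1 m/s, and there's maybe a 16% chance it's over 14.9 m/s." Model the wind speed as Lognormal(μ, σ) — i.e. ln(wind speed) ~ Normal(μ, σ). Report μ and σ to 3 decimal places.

μ ≈ 2.407, σ ≈ 0.296

If T ~ Lognormal(μ,σ) then ln T ~ Normal(μ,σ), so the p-quantile of ln T is μ + z_p·σ.
ln(11.1) = 2.407 and ln(14.9) = 2.701; z_{0.5} = 0, z_{0.84} = 0.9945.
σ = (2.701 − 2.407)/(0.9945 − (0)) = 0.296.
μ = 2.407 − (0)·0.296 = 2.407.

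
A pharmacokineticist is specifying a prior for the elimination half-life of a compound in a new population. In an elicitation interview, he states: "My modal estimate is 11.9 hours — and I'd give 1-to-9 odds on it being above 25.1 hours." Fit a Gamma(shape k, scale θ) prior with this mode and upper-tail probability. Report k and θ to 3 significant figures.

k ≈ 4.45, θ ≈ 3.45

Gamma(k,θ) with k>1 has mode (k−1)θ, so θ = 11.9/(k−1).
Need P(X < 25.1) = 0.9 with θ tied to k this way. Start at k = 2, θ = 11.9: P(X<25.1) ≈ 0.623.
Too low — raise k to concentrate. Iterating converges to k ≈ 4.45.
Then θ = 11.9/(4.45−1) ≈ 3.45.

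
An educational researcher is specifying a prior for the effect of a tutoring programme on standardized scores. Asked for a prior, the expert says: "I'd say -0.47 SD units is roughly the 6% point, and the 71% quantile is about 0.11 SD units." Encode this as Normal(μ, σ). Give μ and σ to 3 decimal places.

For Normal(μ,σ), the p-quantile is μ + z_p·σ. Here z_{0.06} = -1.555, z_{0.71} = 0.5534.
So -0.47 = μ − 1.555σ and 0.11 = μ + 0.5534σ.
Subtracting: σ = (0.11 − -0.47)/(0.5534 − (-1.555)) = 0.275.
Then μ = -0.47 − (-1.555)·0.275 = -0.042.

μ = -0.042, σ = 0.275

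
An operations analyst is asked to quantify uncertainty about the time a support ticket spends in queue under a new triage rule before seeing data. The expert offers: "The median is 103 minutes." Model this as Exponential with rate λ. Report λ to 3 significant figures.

Exponential median = ln 2 / λ, so λ = ln 2 / 103.0 = 0.00673.

λ ≈ 0.00673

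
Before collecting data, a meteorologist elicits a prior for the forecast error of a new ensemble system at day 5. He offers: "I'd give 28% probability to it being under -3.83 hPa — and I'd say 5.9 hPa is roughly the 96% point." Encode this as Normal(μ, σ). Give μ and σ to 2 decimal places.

μ = -1.40, σ = 4.17

The p-quantile of Normal(μ,σ) is μ + z_p·σ, with z_{0.28} = -0.5828 and z_{0.96} = 1.751.
Eliminate σ: μ = (z₂·x₁ − z₁·x₂)/(z₂ − z₁) = (1.751·-3.83 − (-0.5828)·5.9)/2.334 = -1.40.
Then σ = (x₂ − x₁)/(z₂ − z₁) = (5.9 − -3.83)/2.334 = 4.17.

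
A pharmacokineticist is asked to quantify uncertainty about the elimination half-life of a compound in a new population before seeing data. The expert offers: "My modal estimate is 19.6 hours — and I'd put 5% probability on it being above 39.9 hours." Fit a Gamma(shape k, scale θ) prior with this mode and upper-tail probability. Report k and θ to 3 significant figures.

k ≈ 6.48, θ ≈ 3.58

Gamma(k,θ) with k>1 has mode (k−1)θ, so θ = 19.6/(k−1).
Need P(X < 39.9) = 0.95 with θ tied to k this way. Start at k = 2, θ = 19.6: P(X<39.9) ≈ 0.604.
Too low — raise k to concentrate. Iterating converges to k ≈ 6.48.
Then θ = 19.6/(6.48−1) ≈ 3.58.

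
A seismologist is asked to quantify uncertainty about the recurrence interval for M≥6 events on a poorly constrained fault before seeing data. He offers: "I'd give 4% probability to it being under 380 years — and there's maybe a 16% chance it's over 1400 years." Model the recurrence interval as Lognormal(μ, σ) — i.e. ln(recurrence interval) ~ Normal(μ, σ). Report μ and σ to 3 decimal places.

μ ≈ 6.772, σ ≈ 0.475

If T ~ Lognormal(μ,σ) then ln T ~ Normal(μ,σ), so the p-quantile of ln T is μ + z_p·σ.
ln(380) = 5.94 and ln(1400) = 7.244; z_{0.04} = -1.751, z_{0.84} = 0.9945.
σ = (7.244 − 5.94)/(0.9945 − (-1.751)) = 0.475.
μ = 5.94 − (-1.751)·0.475 = 6.772.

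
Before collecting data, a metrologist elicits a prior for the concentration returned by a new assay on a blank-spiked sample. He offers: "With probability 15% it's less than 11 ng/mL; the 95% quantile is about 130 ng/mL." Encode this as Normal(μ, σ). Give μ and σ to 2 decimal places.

μ = 57.00, σ = 44.38

For Normal(μ,σ), the p-quantile is μ + z_p·σ. Here z_{0.15} = -1.036, z_{0.95} = 1.645.
So 11 = μ − 1.036σ and 130 = μ + 1.645σ.
Subtracting: σ = (130 − 11)/(1.645 − (-1.036)) = 44.38.
Then μ = 11 − (-1.036)·44.38 = 57.00.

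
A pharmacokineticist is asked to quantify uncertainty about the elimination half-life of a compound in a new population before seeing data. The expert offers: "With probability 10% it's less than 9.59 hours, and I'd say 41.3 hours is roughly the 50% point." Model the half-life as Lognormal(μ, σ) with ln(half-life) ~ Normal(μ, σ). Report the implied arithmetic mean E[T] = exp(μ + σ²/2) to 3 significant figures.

If T ~ Lognormal(μ,σ) then ln T ~ Normal(μ,σ), so the p-quantile of ln T is μ + z_p·σ.
ln(9.59) = 2.261 and ln(41.3) = 3.721; z_{0.1} = -1.282, z_{0.5} = 0.
σ = (3.721 − 2.261)/(0 − (-1.282)) = 1.139.
μ = 2.261 − (-1.282)·1.139 = 3.721.
E[T] = exp(μ + σ²/2) = exp(3.721 + 0.6491) = 79 hours.

E[T] ≈ 79 hours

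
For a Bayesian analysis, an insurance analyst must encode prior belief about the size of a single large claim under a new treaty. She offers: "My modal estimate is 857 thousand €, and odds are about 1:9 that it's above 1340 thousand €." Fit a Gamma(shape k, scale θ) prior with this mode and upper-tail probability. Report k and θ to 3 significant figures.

k ≈ 10.4, θ ≈ 91.4

Gamma(k,θ) with k>1 has mode (k−1)θ, so θ = 857/(k−1).
Need P(X < 1340) = 0.9 with θ tied to k this way. Start at k = 2, θ = 857: P(X<1340) ≈ 0.463.
Too low — raise k to concentrate. Iterating converges to k ≈ 10.4.
Then θ = 857/(10.4−1) ≈ 91.4.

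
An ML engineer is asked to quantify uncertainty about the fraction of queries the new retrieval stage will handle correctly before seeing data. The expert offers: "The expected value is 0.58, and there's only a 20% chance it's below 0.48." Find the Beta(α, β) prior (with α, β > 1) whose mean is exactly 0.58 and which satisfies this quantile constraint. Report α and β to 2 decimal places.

α ≈ 9.90, β ≈ 7.17

With mean 0.58 fixed, write α = 0.58s, β = 0.42s where s = α+β.
Need P(θ < 0.48) = 0.2 under Beta(0.58s, 0.42s). Normal approximation: (q−m)/√(m(1−m)/s) ≈ z_{0.2} = -0.842, so s ≈ 0.58·0.42·(-0.842)²/(0.48−0.58)² = 17.3.
At s = 17.3: P(θ<0.48) ≈ 0.199. Adjusting to match 0.2 gives s ≈ 17.07.
So α = 0.58·17.07 ≈ 9.90, β = 0.42·17.07 ≈ 7.17.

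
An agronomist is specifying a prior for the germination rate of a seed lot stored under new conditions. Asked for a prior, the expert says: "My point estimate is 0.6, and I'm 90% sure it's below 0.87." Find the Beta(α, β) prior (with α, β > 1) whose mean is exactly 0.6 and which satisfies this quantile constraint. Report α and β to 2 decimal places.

α ≈ 2.67, β ≈ 1.78

With mean 0.6 fixed, write α = 0.6s, β = 0.4s where s = α+β.
Need P(θ < 0.87) = 0.9 under Beta(0.6s, 0.4s). Normal approximation: (q−m)/√(m(1−m)/s) ≈ z_{0.9} = 1.28, so s ≈ 0.6·0.4·(1.28)²/(0.87−0.6)² = 5.4.
At s = 5.4: P(θ<0.87) ≈ 0.925. Adjusting to match 0.9 gives s ≈ 4.45.
So α = 0.6·4.45 ≈ 2.67, β = 0.4·4.45 ≈ 1.78.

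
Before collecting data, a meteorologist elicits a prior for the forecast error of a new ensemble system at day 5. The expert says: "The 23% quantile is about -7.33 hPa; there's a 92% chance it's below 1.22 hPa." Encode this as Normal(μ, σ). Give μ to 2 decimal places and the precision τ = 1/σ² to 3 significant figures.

For Normal(μ,σ), the p-quantile is μ + z_p·σ. Here z_{0.23} = -0.7388, z_{0.92} = 1.405.
So -7.33 = μ − 0.7388σ and 1.22 = μ + 1.405σ.
Subtracting: σ = (1.22 − -7.33)/(1.405 − (-0.7388)) = 3.99.
Then μ = -7.33 − (-0.7388)·3.99 = -4.38.
Precision τ = 1/σ² = 1/3.988² = 0.0629.

μ = -4.38, τ = 0.0629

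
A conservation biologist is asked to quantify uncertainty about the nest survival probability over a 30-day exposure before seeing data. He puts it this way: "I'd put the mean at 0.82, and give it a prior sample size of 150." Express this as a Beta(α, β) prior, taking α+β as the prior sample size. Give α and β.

Under the effective-sample-size interpretation, Beta(α, β) has prior mean α/(α+β) and prior sample size α+β.
So α+β = 150 and α/(α+β) = 0.82, giving α = 0.82·150 = 123 and β = 150 − 123 = 27.

α = 123, β = 27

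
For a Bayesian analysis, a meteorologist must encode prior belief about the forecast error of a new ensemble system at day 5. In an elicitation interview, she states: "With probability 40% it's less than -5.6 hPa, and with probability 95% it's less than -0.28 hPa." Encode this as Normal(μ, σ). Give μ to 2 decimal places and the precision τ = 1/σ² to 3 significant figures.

For Normal(μ,σ), the p-quantile is μ + z_p·σ. Here z_{0.4} = -0.2533, z_{0.95} = 1.645.
So -5.6 = μ − 0.2533σ and -0.28 = μ + 1.645σ.
Subtracting: σ = (-0.28 − -5.6)/(1.645 − (-0.2533)) = 2.80.
Then μ = -5.6 − (-0.2533)·2.80 = -4.89.
Precision τ = 1/σ² = 1/2.803² = 0.127.

μ = -4.89, τ = 0.127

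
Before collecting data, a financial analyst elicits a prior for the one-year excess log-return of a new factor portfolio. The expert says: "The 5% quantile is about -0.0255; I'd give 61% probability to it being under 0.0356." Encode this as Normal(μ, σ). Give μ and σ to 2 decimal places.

The p-quantile of Normal(μ,σ) is μ + z_p·σ, with z_{0.05} = -1.645 and z_{0.61} = 0.2793.
Eliminate σ: μ = (z₂·x₁ − z₁·x₂)/(z₂ − z₁) = (0.2793·-0.0255 − (-1.645)·0.0356)/1.924 = 0.03.
Then σ = (x₂ − x₁)/(z₂ − z₁) = (0.0356 − -0.0255)/1.924 = 0.03.

μ = 0.03, σ = 0.03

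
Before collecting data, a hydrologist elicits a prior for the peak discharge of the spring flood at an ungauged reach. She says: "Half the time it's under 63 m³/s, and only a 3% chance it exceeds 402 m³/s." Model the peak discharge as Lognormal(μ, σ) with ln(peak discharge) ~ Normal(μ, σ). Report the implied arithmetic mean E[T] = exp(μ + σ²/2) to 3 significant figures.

E[T] ≈ 102 m³/s

If T ~ Lognormal(μ,σ) then ln T ~ Normal(μ,σ), so the p-quantile of ln T is μ + z_p·σ.
ln(63) = 4.143 and ln(402) = 5.996; z_{0.5} = 0, z_{0.97} = 1.881.
σ = (5.996 − 4.143)/(1.881 − (0)) = 0.985.
μ = 4.143 − (0)·0.985 = 4.143.
E[T] = exp(μ + σ²/2) = exp(4.143 + 0.4855) = 102 m³/s.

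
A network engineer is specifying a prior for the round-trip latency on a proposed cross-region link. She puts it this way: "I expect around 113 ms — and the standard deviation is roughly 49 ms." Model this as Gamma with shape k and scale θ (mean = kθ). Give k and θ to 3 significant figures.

k ≈ 5.32, θ ≈ 21.2

For Gamma(k, scale θ): mean = kθ, variance = kθ², so CV = 1/√k.
CV = SD/mean = 49/113 = 0.4336, hence k = 1/CV² = 5.32.
Then θ = mean/k = 113/5.32 = 21.2.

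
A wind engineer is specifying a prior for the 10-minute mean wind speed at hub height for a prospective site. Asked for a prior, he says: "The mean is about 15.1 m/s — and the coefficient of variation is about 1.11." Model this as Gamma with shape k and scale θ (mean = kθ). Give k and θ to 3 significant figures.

k ≈ 0.812, θ ≈ 18.6

For Gamma(k, scale θ): mean = kθ, variance = kθ², so CV = 1/√k.
CV = 1.11, hence k = 1/CV² = 0.812.
Then θ = mean/k = 15.1/0.812 = 18.6.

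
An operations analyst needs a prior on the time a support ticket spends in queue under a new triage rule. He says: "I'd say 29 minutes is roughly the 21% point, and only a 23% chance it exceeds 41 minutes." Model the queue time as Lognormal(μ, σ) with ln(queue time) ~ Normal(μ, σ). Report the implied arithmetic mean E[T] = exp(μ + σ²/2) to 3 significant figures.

E[T] ≈ 35.6 minutes

If T ~ Lognormal(μ,σ) then ln T ~ Normal(μ,σ), so the p-quantile of ln T is μ + z_p·σ.
ln(29) = 3.367 and ln(41) = 3.714; z_{0.21} = -0.8064, z_{0.77} = 0.7388.
σ = (3.714 − 3.367)/(0.7388 − (-0.8064)) = 0.224.
μ = 3.367 − (-0.8064)·0.224 = 3.548.
E[T] = exp(μ + σ²/2) = exp(3.548 + 0.0251) = 35.6 minutes.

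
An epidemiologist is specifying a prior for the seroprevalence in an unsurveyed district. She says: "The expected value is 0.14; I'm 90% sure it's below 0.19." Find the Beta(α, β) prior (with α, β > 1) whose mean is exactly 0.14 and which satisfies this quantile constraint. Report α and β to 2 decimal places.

With mean 0.14 fixed, write α = 0.14s, β = 0.86s where s = α+β.
Need P(θ < 0.19) = 0.9 under Beta(0.14s, 0.86s). Normal approximation: (q−m)/√(m(1−m)/s) ≈ z_{0.9} = 1.28, so s ≈ 0.14·0.86·(1.28)²/(0.19−0.14)² = 79.1.
At s = 79.1: P(θ<0.19) ≈ 0.894. Adjusting to match 0.9 gives s ≈ 83.73.
So α = 0.14·83.73 ≈ 11.72, β = 0.86·83.73 ≈ 72.01.

α ≈ 11.72, β ≈ 72.01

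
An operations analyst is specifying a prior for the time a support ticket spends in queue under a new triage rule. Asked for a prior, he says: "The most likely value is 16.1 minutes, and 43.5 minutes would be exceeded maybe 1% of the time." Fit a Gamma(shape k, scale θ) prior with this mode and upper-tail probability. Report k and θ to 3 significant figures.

k ≈ 5.67, θ ≈ 3.45

Gamma(k,θ) with k>1 has mode (k−1)θ, so θ = 16.1/(k−1).
Need P(X < 43.5) = 0.99 with θ tied to k this way. Start at k = 2, θ = 16.1: P(X<43.5) ≈ 0.752.
Too low — raise k to concentrate. Iterating converges to k ≈ 5.67.
Then θ = 16.1/(5.67−1) ≈ 3.45.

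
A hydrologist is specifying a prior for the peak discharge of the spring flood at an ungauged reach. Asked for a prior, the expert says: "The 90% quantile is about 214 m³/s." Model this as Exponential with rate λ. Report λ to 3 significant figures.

λ ≈ 0.0108

P(T < 214.0) = 1 − e^(−λ·214.0) = 0.9, so λ = −ln(1−0.9)/214.0 = −ln(0.1)/214.0 = 0.0108.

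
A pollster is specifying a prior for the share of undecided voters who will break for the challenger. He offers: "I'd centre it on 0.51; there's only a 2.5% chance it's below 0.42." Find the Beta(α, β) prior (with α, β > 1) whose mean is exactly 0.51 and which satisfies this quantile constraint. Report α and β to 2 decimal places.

With mean 0.51 fixed, write α = 0.51s, β = 0.49s where s = α+β.
Need P(θ < 0.42) = 0.025 under Beta(0.51s, 0.49s). Normal approximation: (q−m)/√(m(1−m)/s) ≈ z_{0.025} = -1.96, so s ≈ 0.51·0.49·(-1.96)²/(0.42−0.51)² = 118.5.
At s = 118.5: P(θ<0.42) ≈ 0.025. Adjusting to match 0.025 gives s ≈ 117.51.
So α = 0.51·117.51 ≈ 59.93, β = 0.49·117.51 ≈ 57.58.

α ≈ 59.93, β ≈ 57.58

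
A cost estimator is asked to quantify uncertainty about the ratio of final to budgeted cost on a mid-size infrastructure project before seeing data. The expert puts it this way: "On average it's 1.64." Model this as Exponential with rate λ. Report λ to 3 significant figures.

λ ≈ 0.61

Exponential mean = 1/λ, so λ = 1/1.64 = 0.61.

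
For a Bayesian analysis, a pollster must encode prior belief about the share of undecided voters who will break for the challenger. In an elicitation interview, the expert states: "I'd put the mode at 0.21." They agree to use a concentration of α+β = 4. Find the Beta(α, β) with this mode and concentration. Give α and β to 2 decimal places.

For α,β > 1 the Beta mode is (α−1)/(α+β−2). With α+β = 4, the mode is (α−1)/2.
Set (α−1)/2 = 0.21 → α = 1 + 0.21·2 = 1.42.
β = 4 − α = 2.58.

α = 1.42, β = 2.58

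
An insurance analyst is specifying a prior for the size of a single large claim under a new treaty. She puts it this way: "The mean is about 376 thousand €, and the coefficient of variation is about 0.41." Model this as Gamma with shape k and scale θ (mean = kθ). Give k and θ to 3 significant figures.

k ≈ 5.95, θ ≈ 63.2

For Gamma(k, scale θ): mean = kθ, variance = kθ², so CV = 1/√k.
CV = 0.41, hence k = 1/CV² = 5.95.
Then θ = mean/k = 376/5.95 = 63.2.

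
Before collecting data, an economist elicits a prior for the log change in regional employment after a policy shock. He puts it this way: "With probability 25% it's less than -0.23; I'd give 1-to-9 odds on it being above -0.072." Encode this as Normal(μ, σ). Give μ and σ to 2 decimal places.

For Normal(μ,σ), the p-quantile is μ + z_p·σ. Here z_{0.25} = -0.6745, z_{0.9} = 1.282.
So -0.23 = μ − 0.6745σ and -0.072 = μ + 1.282σ.
Subtracting: σ = (-0.072 − -0.23)/(1.282 − (-0.6745)) = 0.08.
Then μ = -0.23 − (-0.6745)·0.08 = -0.18.

μ = -0.18, σ = 0.08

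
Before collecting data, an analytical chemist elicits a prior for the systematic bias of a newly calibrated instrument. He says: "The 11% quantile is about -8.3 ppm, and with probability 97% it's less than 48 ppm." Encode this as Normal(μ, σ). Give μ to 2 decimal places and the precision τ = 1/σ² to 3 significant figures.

The p-quantile of Normal(μ,σ) is μ + z_p·σ, with z_{0.11} = -1.227 and z_{0.97} = 1.881.
Eliminate σ: μ = (z₂·x₁ − z₁·x₂)/(z₂ − z₁) = (1.881·-8.3 − (-1.227)·48)/3.107 = 13.92.
Then σ = (x₂ − x₁)/(z₂ − z₁) = (48 − -8.3)/3.107 = 18.12.
Precision τ = 1/σ² = 1/18.12² = 0.00305.

μ = 13.92, τ = 0.00305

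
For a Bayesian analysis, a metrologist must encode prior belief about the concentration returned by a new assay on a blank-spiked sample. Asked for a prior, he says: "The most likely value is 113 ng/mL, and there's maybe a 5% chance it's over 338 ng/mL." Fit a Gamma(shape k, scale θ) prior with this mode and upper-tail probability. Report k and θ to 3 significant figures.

Gamma(k,θ) with k>1 has mode (k−1)θ, so θ = 113/(k−1).
Need P(X < 338) = 0.95 with θ tied to k this way. Start at k = 2, θ = 113: P(X<338) ≈ 0.800.
Too low — raise k to concentrate. Iterating converges to k ≈ 3.21.
Then θ = 113/(3.21−1) ≈ 51.2.

k ≈ 3.21, θ ≈ 51.2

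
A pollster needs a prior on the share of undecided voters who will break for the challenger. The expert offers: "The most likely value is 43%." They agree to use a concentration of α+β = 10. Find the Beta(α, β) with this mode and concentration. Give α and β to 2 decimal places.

For α,β > 1 the Beta mode is (α−1)/(α+β−2). With α+β = 10, the mode is (α−1)/8.
Set (α−1)/8 = 0.43 → α = 1 + 0.43·8 = 4.44.
β = 10 − α = 5.56.

α = 4.44, β = 5.56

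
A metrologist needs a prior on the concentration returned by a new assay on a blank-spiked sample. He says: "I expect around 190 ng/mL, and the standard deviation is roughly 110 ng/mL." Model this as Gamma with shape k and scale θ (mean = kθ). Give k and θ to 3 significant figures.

For Gamma(k, scale θ): mean = kθ, variance = kθ², so CV = 1/√k.
CV = SD/mean = 110/190 = 0.5789, hence k = 1/CV² = 2.98.
Then θ = mean/k = 190/2.98 = 63.7.

k ≈ 2.98, θ ≈ 63.7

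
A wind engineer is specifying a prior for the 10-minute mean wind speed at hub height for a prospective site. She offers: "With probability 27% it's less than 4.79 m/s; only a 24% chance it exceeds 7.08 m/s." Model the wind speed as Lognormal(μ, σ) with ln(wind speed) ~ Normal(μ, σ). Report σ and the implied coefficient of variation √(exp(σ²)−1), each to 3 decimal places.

σ ≈ 0.296, CV ≈ 0.303

If T ~ Lognormal(μ,σ) then ln T ~ Normal(μ,σ), so the p-quantile of ln T is μ + z_p·σ.
ln(4.79) = 1.567 and ln(7.08) = 1.957; z_{0.27} = -0.6128, z_{0.76} = 0.7063.
σ = (1.957 − 1.567)/(0.7063 − (-0.6128)) = 0.296.
μ = 1.567 − (-0.6128)·0.296 = 1.748.
CV = √(exp(σ²)−1) = √(exp(0.0877)−1) = 0.303.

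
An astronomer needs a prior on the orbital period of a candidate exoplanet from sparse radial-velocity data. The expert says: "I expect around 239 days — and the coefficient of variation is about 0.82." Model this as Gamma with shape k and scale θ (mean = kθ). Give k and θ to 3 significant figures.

k ≈ 1.49, θ ≈ 161

For Gamma(k, scale θ): mean = kθ, variance = kθ², so CV = 1/√k.
CV = 0.82, hence k = 1/CV² = 1.49.
Then θ = mean/k = 239/1.49 = 161.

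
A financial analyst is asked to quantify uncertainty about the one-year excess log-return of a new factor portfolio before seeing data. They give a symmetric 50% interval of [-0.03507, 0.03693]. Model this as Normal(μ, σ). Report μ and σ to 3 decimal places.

μ = 0.001, σ = 0.053

A symmetric 50% interval runs μ ± z·σ with z = 0.6745.
Half-width = 0.036, so σ = 0.036/0.6745 = 0.053.
μ is the interval midpoint, 0.001.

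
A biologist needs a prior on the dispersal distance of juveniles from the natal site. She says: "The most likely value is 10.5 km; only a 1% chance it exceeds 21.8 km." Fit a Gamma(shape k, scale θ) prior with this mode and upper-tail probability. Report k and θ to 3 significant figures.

Gamma(k,θ) with k>1 has mode (k−1)θ, so θ = 10.5/(k−1).
Need P(X < 21.8) = 0.99 with θ tied to k this way. Start at k = 2, θ = 10.5: P(X<21.8) ≈ 0.614.
Too low — raise k to concentrate. Iterating converges to k ≈ 10.1.
Then θ = 10.5/(10.1−1) ≈ 1.15.

k ≈ 10.1, θ ≈ 1.15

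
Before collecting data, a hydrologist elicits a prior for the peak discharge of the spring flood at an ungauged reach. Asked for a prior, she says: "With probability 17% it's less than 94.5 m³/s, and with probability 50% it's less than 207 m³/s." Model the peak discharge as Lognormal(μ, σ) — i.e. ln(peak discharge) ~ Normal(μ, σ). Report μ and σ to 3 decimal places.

μ ≈ 5.333, σ ≈ 0.822

If T ~ Lognormal(μ,σ) then ln T ~ Normal(μ,σ), so the p-quantile of ln T is μ + z_p·σ.
ln(94.5) = 4.549 and ln(207) = 5.333; z_{0.17} = -0.9542, z_{0.5} = 0.
σ = (5.333 − 4.549)/(0 − (-0.9542)) = 0.822.
μ = 4.549 − (-0.9542)·0.822 = 5.333.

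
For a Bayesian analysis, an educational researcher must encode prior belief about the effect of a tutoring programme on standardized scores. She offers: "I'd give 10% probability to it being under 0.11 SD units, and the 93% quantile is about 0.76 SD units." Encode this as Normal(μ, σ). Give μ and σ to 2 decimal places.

μ = 0.41, σ = 0.24

The p-quantile of Normal(μ,σ) is μ + z_p·σ, with z_{0.1} = -1.282 and z_{0.93} = 1.476.
Eliminate σ: μ = (z₂·x₁ − z₁·x₂)/(z₂ − z₁) = (1.476·0.11 − (-1.282)·0.76)/2.757 = 0.41.
Then σ = (x₂ − x₁)/(z₂ − z₁) = (0.76 − 0.11)/2.757 = 0.24.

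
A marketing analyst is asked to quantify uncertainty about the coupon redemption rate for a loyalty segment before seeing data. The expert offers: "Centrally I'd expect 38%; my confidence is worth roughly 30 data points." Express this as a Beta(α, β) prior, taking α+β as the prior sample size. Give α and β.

Under the effective-sample-size interpretation, Beta(α, β) has prior mean α/(α+β) and prior sample size α+β.
So α+β = 30 and α/(α+β) = 0.38, giving α = 0.38·30 = 11.4 and β = 30 − 11.4 = 18.6.

α = 11.4, β = 18.6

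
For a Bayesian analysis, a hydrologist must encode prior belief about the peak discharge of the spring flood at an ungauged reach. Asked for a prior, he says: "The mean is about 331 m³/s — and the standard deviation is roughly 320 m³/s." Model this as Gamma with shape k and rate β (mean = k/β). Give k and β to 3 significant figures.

k ≈ 1.07, β ≈ 0.00323

For Gamma(k, rate β): mean = k/β, variance = k/β², so CV = 1/√k.
CV = SD/mean = 320/331 = 0.9668, hence k = 1/CV² = 1.07.
Then β = k/mean = 1.07/331 = 0.00323.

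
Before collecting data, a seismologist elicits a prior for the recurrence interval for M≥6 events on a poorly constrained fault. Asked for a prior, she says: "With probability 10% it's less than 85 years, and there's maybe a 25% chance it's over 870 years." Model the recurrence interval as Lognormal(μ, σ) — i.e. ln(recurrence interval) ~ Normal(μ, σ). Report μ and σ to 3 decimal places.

If T ~ Lognormal(μ,σ) then ln T ~ Normal(μ,σ), so the p-quantile of ln T is μ + z_p·σ.
ln(85) = 4.443 and ln(870) = 6.768; z_{0.1} = -1.282, z_{0.75} = 0.6745.
σ = (6.768 − 4.443)/(0.6745 − (-1.282)) = 1.189.
μ = 4.443 − (-1.282)·1.189 = 5.966.

μ ≈ 5.966, σ ≈ 1.189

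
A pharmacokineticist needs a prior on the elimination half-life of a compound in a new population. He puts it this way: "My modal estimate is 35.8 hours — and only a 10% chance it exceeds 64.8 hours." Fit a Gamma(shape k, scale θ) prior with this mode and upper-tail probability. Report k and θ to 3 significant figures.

k ≈ 6.41, θ ≈ 6.62

Gamma(k,θ) with k>1 has mode (k−1)θ, so θ = 35.8/(k−1).
Need P(X < 64.8) = 0.9 with θ tied to k this way. Start at k = 2, θ = 35.8: P(X<64.8) ≈ 0.540.
Too low — raise k to concentrate. Iterating converges to k ≈ 6.41.
Then θ = 35.8/(6.41−1) ≈ 6.62.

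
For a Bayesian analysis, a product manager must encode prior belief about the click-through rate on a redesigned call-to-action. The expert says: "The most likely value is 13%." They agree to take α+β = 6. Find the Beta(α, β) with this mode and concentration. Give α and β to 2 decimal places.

α = 1.52, β = 4.48

For α,β > 1 the Beta mode is (α−1)/(α+β−2). With α+β = 6, the mode is (α−1)/4.
Set (α−1)/4 = 0.13 → α = 1 + 0.13·4 = 1.52.
β = 6 − α = 4.48.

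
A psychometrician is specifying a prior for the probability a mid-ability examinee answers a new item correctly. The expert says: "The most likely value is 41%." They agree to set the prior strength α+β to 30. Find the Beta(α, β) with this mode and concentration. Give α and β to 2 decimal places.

For α,β > 1 the Beta mode is (α−1)/(α+β−2). With α+β = 30, the mode is (α−1)/28.
Set (α−1)/28 = 0.41 → α = 1 + 0.41·28 = 12.48.
β = 30 − α = 17.52.

α = 12.48, β = 17.52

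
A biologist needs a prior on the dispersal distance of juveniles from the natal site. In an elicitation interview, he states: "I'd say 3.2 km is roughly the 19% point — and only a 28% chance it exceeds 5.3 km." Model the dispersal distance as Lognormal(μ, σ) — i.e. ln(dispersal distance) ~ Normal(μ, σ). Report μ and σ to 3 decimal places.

If T ~ Lognormal(μ,σ) then ln T ~ Normal(μ,σ), so the p-quantile of ln T is μ + z_p·σ.
ln(3.2) = 1.163 and ln(5.3) = 1.668; z_{0.19} = -0.8779, z_{0.72} = 0.5828.
σ = (1.668 − 1.163)/(0.5828 − (-0.8779)) = 0.345.
μ = 1.163 − (-0.8779)·0.345 = 1.466.

μ ≈ 1.466, σ ≈ 0.345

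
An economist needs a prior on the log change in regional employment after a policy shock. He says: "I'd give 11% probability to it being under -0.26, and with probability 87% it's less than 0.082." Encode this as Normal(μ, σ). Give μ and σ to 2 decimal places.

The p-quantile of Normal(μ,σ) is μ + z_p·σ, with z_{0.11} = -1.227 and z_{0.87} = 1.126.
Eliminate σ: μ = (z₂·x₁ − z₁·x₂)/(z₂ − z₁) = (1.126·-0.26 − (-1.227)·0.082)/2.353 = -0.08.
Then σ = (x₂ − x₁)/(z₂ − z₁) = (0.082 − -0.26)/2.353 = 0.15.

μ = -0.08, σ = 0.15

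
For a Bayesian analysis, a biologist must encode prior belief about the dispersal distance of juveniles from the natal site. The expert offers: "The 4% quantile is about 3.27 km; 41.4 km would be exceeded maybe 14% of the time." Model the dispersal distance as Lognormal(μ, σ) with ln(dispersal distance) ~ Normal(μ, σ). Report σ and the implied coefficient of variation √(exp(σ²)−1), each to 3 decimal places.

σ ≈ 0.897, CV ≈ 1.111

If T ~ Lognormal(μ,σ) then ln T ~ Normal(μ,σ), so the p-quantile of ln T is μ + z_p·σ.
ln(3.27) = 1.185 and ln(41.4) = 3.723; z_{0.04} = -1.751, z_{0.86} = 1.08.
σ = (3.723 − 1.185)/(1.08 − (-1.751)) = 0.897.
μ = 1.185 − (-1.751)·0.897 = 2.755.
CV = √(exp(σ²)−1) = √(exp(0.8040)−1) = 1.111.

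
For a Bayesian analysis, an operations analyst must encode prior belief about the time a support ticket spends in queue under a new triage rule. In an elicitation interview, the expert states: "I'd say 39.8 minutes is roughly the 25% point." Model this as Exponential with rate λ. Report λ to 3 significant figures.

P(T < 39.8) = 1 − e^(−λ·39.8) = 0.25, so λ = −ln(1−0.25)/39.8 = −ln(0.75)/39.8 = 0.00723.

λ ≈ 0.00723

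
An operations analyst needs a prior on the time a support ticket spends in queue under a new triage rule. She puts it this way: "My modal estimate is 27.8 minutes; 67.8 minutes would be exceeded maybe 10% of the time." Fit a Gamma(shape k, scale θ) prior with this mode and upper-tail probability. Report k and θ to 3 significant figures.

Gamma(k,θ) with k>1 has mode (k−1)θ, so θ = 27.8/(k−1).
Need P(X < 67.8) = 0.9 with θ tied to k this way. Start at k = 2, θ = 27.8: P(X<67.8) ≈ 0.700.
Too low — raise k to concentrate. Iterating converges to k ≈ 3.42.
Then θ = 27.8/(3.42−1) ≈ 11.5.

k ≈ 3.42, θ ≈ 11.5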